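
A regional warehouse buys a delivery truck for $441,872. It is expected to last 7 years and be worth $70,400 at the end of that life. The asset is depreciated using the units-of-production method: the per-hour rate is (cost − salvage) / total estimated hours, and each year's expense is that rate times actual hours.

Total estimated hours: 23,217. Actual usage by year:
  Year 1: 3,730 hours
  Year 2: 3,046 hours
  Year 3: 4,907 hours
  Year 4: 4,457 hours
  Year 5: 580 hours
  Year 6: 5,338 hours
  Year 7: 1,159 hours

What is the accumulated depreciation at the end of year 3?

Depreciable base = $441,872 − $70,400 = $371,472.
Rate = $371,472 / 23,217 hours = $16 per hour.
Year 1: 3,730 × $16 = $59,680. Book value $382,192.
Year 2: 3,046 × $16 = $48,736. Book value $333,456.
Year 3: 4,907 × $16 = $78,512. Book value $254,944.
Accumulated through year 3 = $441,872 − $254,944 = $186,928.

$186,928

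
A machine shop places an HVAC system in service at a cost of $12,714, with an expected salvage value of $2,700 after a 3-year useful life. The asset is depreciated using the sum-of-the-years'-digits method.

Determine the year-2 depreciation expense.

Depreciable base = $12,714 − $2,700 = $10,014.
Sum of the years' digits = 3+2+1 = 6.
Year 1: $10,014 × 3/6 = $5,007. Book value $7,707.
Year 2: $10,014 × 2/6 = $3,338. Book value $4,369.

$3,338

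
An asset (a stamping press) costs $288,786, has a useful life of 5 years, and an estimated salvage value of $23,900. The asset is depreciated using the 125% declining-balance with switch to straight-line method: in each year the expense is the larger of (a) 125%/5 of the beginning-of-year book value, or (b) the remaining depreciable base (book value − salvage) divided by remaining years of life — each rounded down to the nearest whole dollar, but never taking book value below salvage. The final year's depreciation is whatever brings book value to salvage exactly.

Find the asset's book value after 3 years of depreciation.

Depreciable base = $288,786 − $23,900 = $264,886.
Year 1: DB = ⌊$288,786 × 125%/5⌋ = $72,196; SL = ⌊$264,886/5⌋ = $52,977 → take DB $72,196. Book value $216,590.
Year 2: DB = ⌊$216,590 × 125%/5⌋ = $54,147; SL = ⌊$192,690/4⌋ = $48,172 → take DB $54,147. Book value $162,443.
Year 3: DB = ⌊$162,443 × 125%/5⌋ = $40,610; SL = ⌊$138,543/3⌋ = $46,181 → take SL $46,181. Book value $116,262.

$116,262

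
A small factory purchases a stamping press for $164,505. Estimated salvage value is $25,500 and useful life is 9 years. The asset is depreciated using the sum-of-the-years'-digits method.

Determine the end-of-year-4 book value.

Depreciable base = $164,505 − $25,500 = $139,005.
Sum of the years' digits = 9+8+7+6+5+4+3+2+1 = 45.
Year 1: $139,005 × 9/45 = $27,801. Book value $136,704.
Year 2: $139,005 × 8/45 = $24,712. Book value $111,992.
Year 3: $139,005 × 7/45 = $21,623. Book value $90,369.
Year 4: $139,005 × 6/45 = $18,534. Book value $71,835.

$71,835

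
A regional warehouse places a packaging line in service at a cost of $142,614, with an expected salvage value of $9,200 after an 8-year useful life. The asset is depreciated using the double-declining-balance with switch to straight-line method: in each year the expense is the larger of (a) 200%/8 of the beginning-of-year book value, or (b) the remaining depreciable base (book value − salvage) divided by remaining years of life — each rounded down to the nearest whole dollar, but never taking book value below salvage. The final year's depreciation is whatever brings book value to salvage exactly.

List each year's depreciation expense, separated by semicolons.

$35,653; $26,740; $20,055; $15,041; $11,281; $8,461; $8,091; $8,092

Depreciable base = $142,614 − $9,200 = $133,414.
Year 1: DB = ⌊$142,614 × 200%/8⌋ = $35,653; SL = ⌊$133,414/8⌋ = $16,676 → take DB $35,653. Book value $106,961.
Year 2: DB = ⌊$106,961 × 200%/8⌋ = $26,740; SL = ⌊$97,761/7⌋ = $13,965 → take DB $26,740. Book value $80,221.
Year 3: DB = ⌊$80,221 × 200%/8⌋ = $20,055; SL = ⌊$71,021/6⌋ = $11,836 → take DB $20,055. Book value $60,166.
Year 4: DB = ⌊$60,166 × 200%/8⌋ = $15,041; SL = ⌊$50,966/5⌋ = $10,193 → take DB $15,041. Book value $45,125.
Year 5: DB = ⌊$45,125 × 200%/8⌋ = $11,281; SL = ⌊$35,925/4⌋ = $8,981 → take DB $11,281. Book value $33,844.
Year 6: DB = ⌊$33,844 × 200%/8⌋ = $8,461; SL = ⌊$24,644/3⌋ = $8,214 → take DB $8,461. Book value $25,383.
Year 7: DB = ⌊$25,383 × 200%/8⌋ = $6,345; SL = ⌊$16,183/2⌋ = $8,091 → take SL $8,091. Book value $17,292.
Year 8 (final): $17,292 − $9,200 = $8,092. Book value $9,200.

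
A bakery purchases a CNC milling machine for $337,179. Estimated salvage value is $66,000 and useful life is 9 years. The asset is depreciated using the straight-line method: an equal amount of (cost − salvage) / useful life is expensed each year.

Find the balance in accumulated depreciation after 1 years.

$30,131

Depreciable base = $337,179 − $66,000 = $271,179.
Annual expense = $271,179 / 9 = $30,131.
End of year 1: book value $307,048.
Accumulated through year 1 = $337,179 − $307,048 = $30,131.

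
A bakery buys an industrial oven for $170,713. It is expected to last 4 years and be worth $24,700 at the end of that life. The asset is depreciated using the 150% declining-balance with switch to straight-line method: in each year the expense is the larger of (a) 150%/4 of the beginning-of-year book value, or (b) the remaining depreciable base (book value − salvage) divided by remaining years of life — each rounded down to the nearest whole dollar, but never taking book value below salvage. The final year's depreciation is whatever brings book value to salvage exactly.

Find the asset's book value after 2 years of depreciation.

Depreciable base = $170,713 − $24,700 = $146,013.
Year 1: DB = ⌊$170,713 × 150%/4⌋ = $64,017; SL = ⌊$146,013/4⌋ = $36,503 → take DB $64,017. Book value $106,696.
Year 2: DB = ⌊$106,696 × 150%/4⌋ = $40,011; SL = ⌊$81,996/3⌋ = $27,332 → take DB $40,011. Book value $66,685.

$66,685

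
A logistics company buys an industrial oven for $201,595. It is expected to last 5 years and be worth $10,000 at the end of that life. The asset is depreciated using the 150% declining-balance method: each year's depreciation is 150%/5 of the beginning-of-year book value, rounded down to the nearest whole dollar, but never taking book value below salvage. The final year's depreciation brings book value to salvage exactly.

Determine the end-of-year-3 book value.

Depreciable base = $201,595 − $10,000 = $191,595.
Year 1: ⌊$201,595 × 150%/5⌋ = $60,478. Book value $141,117.
Year 2: ⌊$141,117 × 150%/5⌋ = $42,335. Book value $98,782.
Year 3: ⌊$98,782 × 150%/5⌋ = $29,634. Book value $69,148.

$69,148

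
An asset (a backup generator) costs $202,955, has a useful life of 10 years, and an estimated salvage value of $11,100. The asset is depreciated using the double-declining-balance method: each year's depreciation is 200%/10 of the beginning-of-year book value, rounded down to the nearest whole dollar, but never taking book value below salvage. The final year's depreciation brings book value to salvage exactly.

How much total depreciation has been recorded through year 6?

Depreciable base = $202,955 − $11,100 = $191,855.
Year 1: ⌊$202,955 × 200%/10⌋ = $40,591. Book value $162,364.
Year 2: ⌊$162,364 × 200%/10⌋ = $32,472. Book value $129,892.
Year 3: ⌊$129,892 × 200%/10⌋ = $25,978. Book value $103,914.
Year 4: ⌊$103,914 × 200%/10⌋ = $20,782. Book value $83,132.
Year 5: ⌊$83,132 × 200%/10⌋ = $16,626. Book value $66,506.
Year 6: ⌊$66,506 × 200%/10⌋ = $13,301. Book value $53,205.
Accumulated through year 6 = $202,955 − $53,205 = $149,750.

$149,750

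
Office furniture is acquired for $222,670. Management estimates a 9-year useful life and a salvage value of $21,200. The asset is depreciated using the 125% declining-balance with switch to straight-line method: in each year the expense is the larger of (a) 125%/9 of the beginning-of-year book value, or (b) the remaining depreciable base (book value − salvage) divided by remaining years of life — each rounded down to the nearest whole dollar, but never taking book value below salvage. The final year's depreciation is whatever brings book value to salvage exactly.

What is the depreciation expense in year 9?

Depreciable base = $222,670 − $21,200 = $201,470.
Year 1: DB = ⌊$222,670 × 125%/9⌋ = $30,926; SL = ⌊$201,470/9⌋ = $22,385 → take DB $30,926. Book value $191,744.
Year 2: DB = ⌊$191,744 × 125%/9⌋ = $26,631; SL = ⌊$170,544/8⌋ = $21,318 → take DB $26,631. Book value $165,113.
Year 3: DB = ⌊$165,113 × 125%/9⌋ = $22,932; SL = ⌊$143,913/7⌋ = $20,559 → take DB $22,932. Book value $142,181.
Year 4: DB = ⌊$142,181 × 125%/9⌋ = $19,747; SL = ⌊$120,981/6⌋ = $20,163 → take SL $20,163. Book value $122,018.
Year 5: DB = ⌊$122,018 × 125%/9⌋ = $16,946; SL = ⌊$100,818/5⌋ = $20,163 → take SL $20,163. Book value $101,855.
Year 6: DB = ⌊$101,855 × 125%/9⌋ = $14,146; SL = ⌊$80,655/4⌋ = $20,163 → take SL $20,163. Book value $81,692.
Year 7: DB = ⌊$81,692 × 125%/9⌋ = $11,346; SL = ⌊$60,492/3⌋ = $20,164 → take SL $20,164. Book value $61,528.
Year 8: DB = ⌊$61,528 × 125%/9⌋ = $8,545; SL = ⌊$40,328/2⌋ = $20,164 → take SL $20,164. Book value $41,364.
Year 9 (final): $41,364 − $21,200 = $20,164. Book value $21,200.

$20,164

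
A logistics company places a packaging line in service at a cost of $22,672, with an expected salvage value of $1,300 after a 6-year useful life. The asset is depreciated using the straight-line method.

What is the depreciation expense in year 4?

$3,562

Depreciable base = $22,672 − $1,300 = $21,372.
Annual expense = $21,372 / 6 = $3,562.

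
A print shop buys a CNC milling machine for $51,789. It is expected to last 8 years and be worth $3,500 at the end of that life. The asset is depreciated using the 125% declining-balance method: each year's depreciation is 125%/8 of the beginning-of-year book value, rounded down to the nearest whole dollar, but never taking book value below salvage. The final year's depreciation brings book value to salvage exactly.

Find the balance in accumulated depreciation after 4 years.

$25,539

Depreciable base = $51,789 − $3,500 = $48,289.
Year 1: ⌊$51,789 × 125%/8⌋ = $8,092. Book value $43,697.
Year 2: ⌊$43,697 × 125%/8⌋ = $6,827. Book value $36,870.
Year 3: ⌊$36,870 × 125%/8⌋ = $5,760. Book value $31,110.
Year 4: ⌊$31,110 × 125%/8⌋ = $4,860. Book value $26,250.
Accumulated through year 4 = $51,789 − $26,250 = $25,539.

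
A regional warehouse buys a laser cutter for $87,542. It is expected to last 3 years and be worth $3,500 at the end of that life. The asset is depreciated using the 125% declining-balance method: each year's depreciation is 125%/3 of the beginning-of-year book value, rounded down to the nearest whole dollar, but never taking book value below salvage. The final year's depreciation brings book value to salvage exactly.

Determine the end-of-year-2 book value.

Depreciable base = $87,542 − $3,500 = $84,042.
Year 1: ⌊$87,542 × 125%/3⌋ = $36,475. Book value $51,067.
Year 2: ⌊$51,067 × 125%/3⌋ = $21,277. Book value $29,790.

$29,790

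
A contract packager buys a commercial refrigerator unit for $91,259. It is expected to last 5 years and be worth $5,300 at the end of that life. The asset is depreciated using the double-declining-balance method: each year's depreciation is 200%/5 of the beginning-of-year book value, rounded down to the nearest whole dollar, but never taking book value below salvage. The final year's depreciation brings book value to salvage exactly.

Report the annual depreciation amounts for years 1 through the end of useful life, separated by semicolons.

Depreciable base = $91,259 − $5,300 = $85,959.
Year 1: ⌊$91,259 × 200%/5⌋ = $36,503. Book value $54,756.
Year 2: ⌊$54,756 × 200%/5⌋ = $21,902. Book value $32,854.
Year 3: ⌊$32,854 × 200%/5⌋ = $13,141. Book value $19,713.
Year 4: ⌊$19,713 × 200%/5⌋ = $7,885. Book value $11,828.
Year 5 (final): $11,828 − $5,300 = $6,528. Book value $5,300.

$36,503; $21,902; $13,141; $7,885; $6,528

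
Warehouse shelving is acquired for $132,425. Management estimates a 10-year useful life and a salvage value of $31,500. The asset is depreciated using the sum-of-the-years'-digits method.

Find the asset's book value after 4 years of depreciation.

$70,035

Depreciable base = $132,425 − $31,500 = $100,925.
Sum of the years' digits = 10+9+8+7+6+5+4+3+2+1 = 55.
Year 1: $100,925 × 10/55 = $18,350. Book value $114,075.
Year 2: $100,925 × 9/55 = $16,515. Book value $97,560.
Year 3: $100,925 × 8/55 = $14,680. Book value $82,880.
Year 4: $100,925 × 7/55 = $12,845. Book value $70,035.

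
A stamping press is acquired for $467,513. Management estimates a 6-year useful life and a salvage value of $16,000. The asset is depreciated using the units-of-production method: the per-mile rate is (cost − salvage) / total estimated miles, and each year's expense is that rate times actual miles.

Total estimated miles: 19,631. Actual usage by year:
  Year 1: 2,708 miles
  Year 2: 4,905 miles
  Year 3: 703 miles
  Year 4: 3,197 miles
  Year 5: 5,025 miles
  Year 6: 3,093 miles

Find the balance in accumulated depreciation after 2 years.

Depreciable base = $467,513 − $16,000 = $451,513.
Rate = $451,513 / 19,631 miles = $23 per mile.
Year 1: 2,708 × $23 = $62,284. Book value $405,229.
Year 2: 4,905 × $23 = $112,815. Book value $292,414.
Accumulated through year 2 = $467,513 − $292,414 = $175,099.

$175,099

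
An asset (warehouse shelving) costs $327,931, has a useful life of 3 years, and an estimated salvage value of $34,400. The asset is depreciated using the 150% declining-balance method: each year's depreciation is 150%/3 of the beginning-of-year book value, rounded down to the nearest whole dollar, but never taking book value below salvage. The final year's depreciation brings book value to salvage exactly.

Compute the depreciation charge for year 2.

Depreciable base = $327,931 − $34,400 = $293,531.
Year 1: ⌊$327,931 × 150%/3⌋ = $163,965. Book value $163,966.
Year 2: ⌊$163,966 × 150%/3⌋ = $81,983. Book value $81,983.

$81,983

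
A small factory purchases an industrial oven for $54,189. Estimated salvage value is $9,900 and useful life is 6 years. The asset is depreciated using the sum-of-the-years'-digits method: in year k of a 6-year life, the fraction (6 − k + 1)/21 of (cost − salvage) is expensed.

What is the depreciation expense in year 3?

$8,436

Depreciable base = $54,189 − $9,900 = $44,289.
Sum of the years' digits = 6+5+4+3+2+1 = 21.
Year 1: $44,289 × 6/21 = $12,654. Book value $41,535.
Year 2: $44,289 × 5/21 = $10,545. Book value $30,990.
Year 3: $44,289 × 4/21 = $8,436. Book value $22,554.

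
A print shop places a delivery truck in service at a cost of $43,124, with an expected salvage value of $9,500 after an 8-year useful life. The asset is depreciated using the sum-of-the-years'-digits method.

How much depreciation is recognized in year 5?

$3,736

Depreciable base = $43,124 − $9,500 = $33,624.
Sum of the years' digits = 8+7+6+5+4+3+2+1 = 36.
Year 1: $33,624 × 8/36 = $7,472. Book value $35,652.
Year 2: $33,624 × 7/36 = $6,538. Book value $29,114.
Year 3: $33,624 × 6/36 = $5,604. Book value $23,510.
Year 4: $33,624 × 5/36 = $4,670. Book value $18,840.
Year 5: $33,624 × 4/36 = $3,736. Book value $15,104.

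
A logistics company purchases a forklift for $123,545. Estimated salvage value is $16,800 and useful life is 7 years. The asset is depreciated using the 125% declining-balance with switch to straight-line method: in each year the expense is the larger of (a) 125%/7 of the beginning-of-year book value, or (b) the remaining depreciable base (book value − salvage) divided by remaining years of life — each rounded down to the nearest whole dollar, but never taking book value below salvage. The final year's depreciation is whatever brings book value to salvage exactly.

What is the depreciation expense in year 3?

Depreciable base = $123,545 − $16,800 = $106,745.
Year 1: DB = ⌊$123,545 × 125%/7⌋ = $22,061; SL = ⌊$106,745/7⌋ = $15,249 → take DB $22,061. Book value $101,484.
Year 2: DB = ⌊$101,484 × 125%/7⌋ = $18,122; SL = ⌊$84,684/6⌋ = $14,114 → take DB $18,122. Book value $83,362.
Year 3: DB = ⌊$83,362 × 125%/7⌋ = $14,886; SL = ⌊$66,562/5⌋ = $13,312 → take DB $14,886. Book value $68,476.

$14,886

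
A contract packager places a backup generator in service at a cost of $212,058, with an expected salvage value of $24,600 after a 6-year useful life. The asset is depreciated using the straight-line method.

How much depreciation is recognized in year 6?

Depreciable base = $212,058 − $24,600 = $187,458.
Annual expense = $187,458 / 6 = $31,243.

$31,243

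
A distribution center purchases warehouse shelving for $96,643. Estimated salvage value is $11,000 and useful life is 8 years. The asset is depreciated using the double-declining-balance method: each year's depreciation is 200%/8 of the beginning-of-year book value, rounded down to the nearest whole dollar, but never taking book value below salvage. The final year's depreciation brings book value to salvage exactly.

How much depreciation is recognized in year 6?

$5,733

Depreciable base = $96,643 − $11,000 = $85,643.
Year 1: ⌊$96,643 × 200%/8⌋ = $24,160. Book value $72,483.
Year 2: ⌊$72,483 × 200%/8⌋ = $18,120. Book value $54,363.
Year 3: ⌊$54,363 × 200%/8⌋ = $13,590. Book value $40,773.
Year 4: ⌊$40,773 × 200%/8⌋ = $10,193. Book value $30,580.
Year 5: ⌊$30,580 × 200%/8⌋ = $7,645. Book value $22,935.
Year 6: ⌊$22,935 × 200%/8⌋ = $5,733. Book value $17,202.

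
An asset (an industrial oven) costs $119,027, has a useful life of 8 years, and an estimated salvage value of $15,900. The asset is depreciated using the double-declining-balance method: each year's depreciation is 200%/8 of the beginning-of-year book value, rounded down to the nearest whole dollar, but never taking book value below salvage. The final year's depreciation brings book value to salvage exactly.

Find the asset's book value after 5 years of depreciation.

$28,247

Depreciable base = $119,027 − $15,900 = $103,127.
Year 1: ⌊$119,027 × 200%/8⌋ = $29,756. Book value $89,271.
Year 2: ⌊$89,271 × 200%/8⌋ = $22,317. Book value $66,954.
Year 3: ⌊$66,954 × 200%/8⌋ = $16,738. Book value $50,216.
Year 4: ⌊$50,216 × 200%/8⌋ = $12,554. Book value $37,662.
Year 5: ⌊$37,662 × 200%/8⌋ = $9,415. Book value $28,247.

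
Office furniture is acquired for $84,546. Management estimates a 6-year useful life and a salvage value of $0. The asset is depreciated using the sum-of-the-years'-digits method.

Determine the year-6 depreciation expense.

Depreciable base = $84,546 − $0 = $84,546.
Sum of the years' digits = 6+5+4+3+2+1 = 21.
Year 1: $84,546 × 6/21 = $24,156. Book value $60,390.
Year 2: $84,546 × 5/21 = $20,130. Book value $40,260.
Year 3: $84,546 × 4/21 = $16,104. Book value $24,156.
Year 4: $84,546 × 3/21 = $12,078. Book value $12,078.
Year 5: $84,546 × 2/21 = $8,052. Book value $4,026.
Year 6: $84,546 × 1/21 = $4,026. Book value $0.

$4,026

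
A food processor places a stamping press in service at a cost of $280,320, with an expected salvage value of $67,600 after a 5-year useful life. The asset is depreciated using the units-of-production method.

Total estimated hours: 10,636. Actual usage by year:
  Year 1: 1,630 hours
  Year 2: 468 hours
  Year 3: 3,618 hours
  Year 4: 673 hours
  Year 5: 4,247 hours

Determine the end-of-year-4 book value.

Depreciable base = $280,320 − $67,600 = $212,720.
Rate = $212,720 / 10,636 hours = $20 per hour.
Year 1: 1,630 × $20 = $32,600. Book value $247,720.
Year 2: 468 × $20 = $9,360. Book value $238,360.
Year 3: 3,618 × $20 = $72,360. Book value $166,000.
Year 4: 673 × $20 = $13,460. Book value $152,540.

$152,540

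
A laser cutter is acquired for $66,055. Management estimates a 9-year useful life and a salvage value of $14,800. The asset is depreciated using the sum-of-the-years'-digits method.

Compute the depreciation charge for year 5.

Depreciable base = $66,055 − $14,800 = $51,255.
Sum of the years' digits = 9+8+7+6+5+4+3+2+1 = 45.
Year 1: $51,255 × 9/45 = $10,251. Book value $55,804.
Year 2: $51,255 × 8/45 = $9,112. Book value $46,692.
Year 3: $51,255 × 7/45 = $7,973. Book value $38,719.
Year 4: $51,255 × 6/45 = $6,834. Book value $31,885.
Year 5: $51,255 × 5/45 = $5,695. Book value $26,190.

$5,695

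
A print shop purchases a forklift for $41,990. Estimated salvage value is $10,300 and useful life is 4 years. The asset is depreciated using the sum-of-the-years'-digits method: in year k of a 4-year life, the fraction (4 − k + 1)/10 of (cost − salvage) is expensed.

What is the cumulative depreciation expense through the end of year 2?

Depreciable base = $41,990 − $10,300 = $31,690.
Sum of the years' digits = 4+3+2+1 = 10.
Year 1: $31,690 × 4/10 = $12,676. Book value $29,314.
Year 2: $31,690 × 3/10 = $9,507. Book value $19,807.
Accumulated through year 2 = $41,990 − $19,807 = $22,183.

$22,183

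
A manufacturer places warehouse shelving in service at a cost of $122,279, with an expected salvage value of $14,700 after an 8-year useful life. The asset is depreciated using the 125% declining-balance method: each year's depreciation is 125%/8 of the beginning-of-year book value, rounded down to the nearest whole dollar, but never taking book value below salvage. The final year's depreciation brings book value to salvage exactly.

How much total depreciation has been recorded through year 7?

$85,051

Depreciable base = $122,279 − $14,700 = $107,579.
Year 1: ⌊$122,279 × 125%/8⌋ = $19,106. Book value $103,173.
Year 2: ⌊$103,173 × 125%/8⌋ = $16,120. Book value $87,053.
Year 3: ⌊$87,053 × 125%/8⌋ = $13,602. Book value $73,451.
Year 4: ⌊$73,451 × 125%/8⌋ = $11,476. Book value $61,975.
Year 5: ⌊$61,975 × 125%/8⌋ = $9,683. Book value $52,292.
Year 6: ⌊$52,292 × 125%/8⌋ = $8,170. Book value $44,122.
Year 7: ⌊$44,122 × 125%/8⌋ = $6,894. Book value $37,228.
Accumulated through year 7 = $122,279 − $37,228 = $85,051.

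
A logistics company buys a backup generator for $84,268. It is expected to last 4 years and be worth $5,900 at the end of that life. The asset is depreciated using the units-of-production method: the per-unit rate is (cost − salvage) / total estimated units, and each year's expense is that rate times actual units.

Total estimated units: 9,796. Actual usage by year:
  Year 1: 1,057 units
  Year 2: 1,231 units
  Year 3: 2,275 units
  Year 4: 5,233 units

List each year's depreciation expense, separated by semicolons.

Depreciable base = $84,268 − $5,900 = $78,368.
Rate = $78,368 / 9,796 units = $8 per unit.
Year 1: 1,057 × $8 = $8,456. Book value $75,812.
Year 2: 1,231 × $8 = $9,848. Book value $65,964.
Year 3: 2,275 × $8 = $18,200. Book value $47,764.
Year 4: 5,233 × $8 = $41,864. Book value $5,900.

$8,456; $9,848; $18,200; $41,864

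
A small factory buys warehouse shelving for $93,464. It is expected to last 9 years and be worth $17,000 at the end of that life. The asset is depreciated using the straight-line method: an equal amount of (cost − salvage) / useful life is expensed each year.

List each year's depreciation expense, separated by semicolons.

Depreciable base = $93,464 − $17,000 = $76,464.
Annual expense = $76,464 / 9 = $8,496.
End of year 1: book value $84,968.
End of year 2: book value $76,472.
End of year 3: book value $67,976.
End of year 4: book value $59,480.
End of year 5: book value $50,984.
End of year 6: book value $42,488.
End of year 7: book value $33,992.
End of year 8: book value $25,496.
End of year 9: book value $17,000.

$8,496; $8,496; $8,496; $8,496; $8,496; $8,496; $8,496; $8,496; $8,496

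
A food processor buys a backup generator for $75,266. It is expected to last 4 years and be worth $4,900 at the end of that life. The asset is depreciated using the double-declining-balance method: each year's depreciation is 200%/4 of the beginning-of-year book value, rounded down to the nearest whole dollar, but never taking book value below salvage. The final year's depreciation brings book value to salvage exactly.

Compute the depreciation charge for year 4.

Depreciable base = $75,266 − $4,900 = $70,366.
Year 1: ⌊$75,266 × 200%/4⌋ = $37,633. Book value $37,633.
Year 2: ⌊$37,633 × 200%/4⌋ = $18,816. Book value $18,817.
Year 3: ⌊$18,817 × 200%/4⌋ = $9,408. Book value $9,409.
Year 4 (final): $9,409 − $4,900 = $4,509. Book value $4,900.

$4,509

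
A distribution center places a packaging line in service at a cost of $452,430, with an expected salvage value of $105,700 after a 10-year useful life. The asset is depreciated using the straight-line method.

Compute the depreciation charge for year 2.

$34,673

Depreciable base = $452,430 − $105,700 = $346,730.
Annual expense = $346,730 / 10 = $34,673.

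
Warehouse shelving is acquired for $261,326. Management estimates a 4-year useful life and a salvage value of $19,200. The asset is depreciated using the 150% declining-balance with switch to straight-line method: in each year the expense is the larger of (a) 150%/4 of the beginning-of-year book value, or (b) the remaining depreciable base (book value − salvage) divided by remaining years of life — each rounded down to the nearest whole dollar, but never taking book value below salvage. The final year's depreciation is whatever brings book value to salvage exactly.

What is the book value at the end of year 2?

Depreciable base = $261,326 − $19,200 = $242,126.
Year 1: DB = ⌊$261,326 × 150%/4⌋ = $97,997; SL = ⌊$242,126/4⌋ = $60,531 → take DB $97,997. Book value $163,329.
Year 2: DB = ⌊$163,329 × 150%/4⌋ = $61,248; SL = ⌊$144,129/3⌋ = $48,043 → take DB $61,248. Book value $102,081.

$102,081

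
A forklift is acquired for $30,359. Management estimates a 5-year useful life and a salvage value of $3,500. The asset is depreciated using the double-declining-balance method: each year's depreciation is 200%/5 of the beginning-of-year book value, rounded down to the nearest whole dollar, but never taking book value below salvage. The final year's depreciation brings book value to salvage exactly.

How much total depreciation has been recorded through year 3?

$23,801

Depreciable base = $30,359 − $3,500 = $26,859.
Year 1: ⌊$30,359 × 200%/5⌋ = $12,143. Book value $18,216.
Year 2: ⌊$18,216 × 200%/5⌋ = $7,286. Book value $10,930.
Year 3: ⌊$10,930 × 200%/5⌋ = $4,372. Book value $6,558.
Accumulated through year 3 = $30,359 − $6,558 = $23,801.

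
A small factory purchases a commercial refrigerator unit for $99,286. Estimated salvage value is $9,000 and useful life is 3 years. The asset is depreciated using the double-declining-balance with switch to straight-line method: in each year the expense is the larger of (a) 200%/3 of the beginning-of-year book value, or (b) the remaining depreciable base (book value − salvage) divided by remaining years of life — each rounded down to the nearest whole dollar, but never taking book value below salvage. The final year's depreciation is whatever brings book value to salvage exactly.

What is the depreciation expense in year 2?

Depreciable base = $99,286 − $9,000 = $90,286.
Year 1: DB = ⌊$99,286 × 200%/3⌋ = $66,190; SL = ⌊$90,286/3⌋ = $30,095 → take DB $66,190. Book value $33,096.
Year 2: DB = ⌊$33,096 × 200%/3⌋ = $22,064; SL = ⌊$24,096/2⌋ = $12,048 → take DB $22,064. Book value $11,032.

$22,064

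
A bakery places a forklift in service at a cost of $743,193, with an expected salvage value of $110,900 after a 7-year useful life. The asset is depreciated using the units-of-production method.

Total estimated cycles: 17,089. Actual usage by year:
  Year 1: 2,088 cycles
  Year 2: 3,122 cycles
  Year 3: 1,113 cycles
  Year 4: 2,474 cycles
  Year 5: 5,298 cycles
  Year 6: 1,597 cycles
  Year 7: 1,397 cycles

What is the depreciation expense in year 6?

Depreciable base = $743,193 − $110,900 = $632,293.
Rate = $632,293 / 17,089 cycles = $37 per cycle.
Year 1: 2,088 × $37 = $77,256. Book value $665,937.
Year 2: 3,122 × $37 = $115,514. Book value $550,423.
Year 3: 1,113 × $37 = $41,181. Book value $509,242.
Year 4: 2,474 × $37 = $91,538. Book value $417,704.
Year 5: 5,298 × $37 = $196,026. Book value $221,678.
Year 6: 1,597 × $37 = $59,089. Book value $162,589.

$59,089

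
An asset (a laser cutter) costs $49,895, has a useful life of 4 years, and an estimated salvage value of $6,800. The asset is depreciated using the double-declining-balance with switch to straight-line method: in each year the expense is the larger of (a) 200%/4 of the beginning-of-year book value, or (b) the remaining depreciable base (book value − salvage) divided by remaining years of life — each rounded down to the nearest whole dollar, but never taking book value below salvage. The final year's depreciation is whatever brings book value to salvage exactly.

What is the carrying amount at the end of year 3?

Depreciable base = $49,895 − $6,800 = $43,095.
Year 1: DB = ⌊$49,895 × 200%/4⌋ = $24,947; SL = ⌊$43,095/4⌋ = $10,773 → take DB $24,947. Book value $24,948.
Year 2: DB = ⌊$24,948 × 200%/4⌋ = $12,474; SL = ⌊$18,148/3⌋ = $6,049 → take DB $12,474. Book value $12,474.
Year 3: DB = ⌊$12,474 × 200%/4⌋ = $6,237; SL = ⌊$5,674/2⌋ = $2,837 → take DB $6,237, capped at $5,674. Book value $6,800.

$6,800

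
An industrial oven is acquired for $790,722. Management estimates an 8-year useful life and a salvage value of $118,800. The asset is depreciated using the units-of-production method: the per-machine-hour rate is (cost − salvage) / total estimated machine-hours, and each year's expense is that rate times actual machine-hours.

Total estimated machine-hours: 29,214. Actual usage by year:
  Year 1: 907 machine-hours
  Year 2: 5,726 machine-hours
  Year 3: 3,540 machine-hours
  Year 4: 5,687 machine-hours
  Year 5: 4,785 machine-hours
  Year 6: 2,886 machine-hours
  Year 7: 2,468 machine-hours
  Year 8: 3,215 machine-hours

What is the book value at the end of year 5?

Depreciable base = $790,722 − $118,800 = $671,922.
Rate = $671,922 / 29,214 machine-hours = $23 per machine-hour.
Year 1: 907 × $23 = $20,861. Book value $769,861.
Year 2: 5,726 × $23 = $131,698. Book value $638,163.
Year 3: 3,540 × $23 = $81,420. Book value $556,743.
Year 4: 5,687 × $23 = $130,801. Book value $425,942.
Year 5: 4,785 × $23 = $110,055. Book value $315,887.

$315,887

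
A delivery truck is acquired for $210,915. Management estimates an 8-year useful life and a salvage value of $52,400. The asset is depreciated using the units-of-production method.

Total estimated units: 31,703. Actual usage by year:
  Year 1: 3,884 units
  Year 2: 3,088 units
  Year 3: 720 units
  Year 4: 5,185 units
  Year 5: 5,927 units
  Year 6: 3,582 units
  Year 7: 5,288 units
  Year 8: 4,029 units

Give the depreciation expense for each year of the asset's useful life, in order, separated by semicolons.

$19,420; $15,440; $3,600; $25,925; $29,635; $17,910; $26,440; $20,145

Depreciable base = $210,915 − $52,400 = $158,515.
Rate = $158,515 / 31,703 units = $5 per unit.
Year 1: 3,884 × $5 = $19,420. Book value $191,495.
Year 2: 3,088 × $5 = $15,440. Book value $176,055.
Year 3: 720 × $5 = $3,600. Book value $172,455.
Year 4: 5,185 × $5 = $25,925. Book value $146,530.
Year 5: 5,927 × $5 = $29,635. Book value $116,895.
Year 6: 3,582 × $5 = $17,910. Book value $98,985.
Year 7: 5,288 × $5 = $26,440. Book value $72,545.
Year 8: 4,029 × $5 = $20,145. Book value $52,400.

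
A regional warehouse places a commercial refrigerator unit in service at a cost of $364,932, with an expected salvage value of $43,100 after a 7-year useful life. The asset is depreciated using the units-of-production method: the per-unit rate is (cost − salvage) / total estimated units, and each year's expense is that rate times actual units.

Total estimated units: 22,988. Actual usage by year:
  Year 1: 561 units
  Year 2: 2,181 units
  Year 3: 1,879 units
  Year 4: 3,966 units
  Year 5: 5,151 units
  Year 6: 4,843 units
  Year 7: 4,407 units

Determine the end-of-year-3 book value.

Depreciable base = $364,932 − $43,100 = $321,832.
Rate = $321,832 / 22,988 units = $14 per unit.
Year 1: 561 × $14 = $7,854. Book value $357,078.
Year 2: 2,181 × $14 = $30,534. Book value $326,544.
Year 3: 1,879 × $14 = $26,306. Book value $300,238.

$300,238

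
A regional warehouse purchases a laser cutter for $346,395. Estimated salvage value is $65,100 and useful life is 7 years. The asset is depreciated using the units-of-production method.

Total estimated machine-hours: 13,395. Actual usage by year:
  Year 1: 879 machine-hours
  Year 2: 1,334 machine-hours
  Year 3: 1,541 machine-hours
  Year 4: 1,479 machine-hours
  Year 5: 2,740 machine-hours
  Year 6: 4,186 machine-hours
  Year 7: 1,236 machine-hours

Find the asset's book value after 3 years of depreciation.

Depreciable base = $346,395 − $65,100 = $281,295.
Rate = $281,295 / 13,395 machine-hours = $21 per machine-hour.
Year 1: 879 × $21 = $18,459. Book value $327,936.
Year 2: 1,334 × $21 = $28,014. Book value $299,922.
Year 3: 1,541 × $21 = $32,361. Book value $267,561.

$267,561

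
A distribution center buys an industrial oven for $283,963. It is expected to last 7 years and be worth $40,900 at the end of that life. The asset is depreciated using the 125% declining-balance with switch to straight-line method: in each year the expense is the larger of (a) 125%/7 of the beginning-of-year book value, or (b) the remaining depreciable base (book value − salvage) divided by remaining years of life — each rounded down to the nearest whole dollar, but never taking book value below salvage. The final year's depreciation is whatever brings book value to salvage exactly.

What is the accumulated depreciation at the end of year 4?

Depreciable base = $283,963 − $40,900 = $243,063.
Year 1: DB = ⌊$283,963 × 125%/7⌋ = $50,707; SL = ⌊$243,063/7⌋ = $34,723 → take DB $50,707. Book value $233,256.
Year 2: DB = ⌊$233,256 × 125%/7⌋ = $41,652; SL = ⌊$192,356/6⌋ = $32,059 → take DB $41,652. Book value $191,604.
Year 3: DB = ⌊$191,604 × 125%/7⌋ = $34,215; SL = ⌊$150,704/5⌋ = $30,140 → take DB $34,215. Book value $157,389.
Year 4: DB = ⌊$157,389 × 125%/7⌋ = $28,105; SL = ⌊$116,489/4⌋ = $29,122 → take SL $29,122. Book value $128,267.
Accumulated through year 4 = $283,963 − $128,267 = $155,696.

$155,696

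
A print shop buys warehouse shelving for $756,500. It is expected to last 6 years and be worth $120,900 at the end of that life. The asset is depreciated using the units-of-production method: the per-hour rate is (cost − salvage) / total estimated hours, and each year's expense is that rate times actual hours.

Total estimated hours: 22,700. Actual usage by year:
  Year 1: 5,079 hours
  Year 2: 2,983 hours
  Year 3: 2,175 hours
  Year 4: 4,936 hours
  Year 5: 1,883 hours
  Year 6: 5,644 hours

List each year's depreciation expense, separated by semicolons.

Depreciable base = $756,500 − $120,900 = $635,600.
Rate = $635,600 / 22,700 hours = $28 per hour.
Year 1: 5,079 × $28 = $142,212. Book value $614,288.
Year 2: 2,983 × $28 = $83,524. Book value $530,764.
Year 3: 2,175 × $28 = $60,900. Book value $469,864.
Year 4: 4,936 × $28 = $138,208. Book value $331,656.
Year 5: 1,883 × $28 = $52,724. Book value $278,932.
Year 6: 5,644 × $28 = $158,032. Book value $120,900.

$142,212; $83,524; $60,900; $138,208; $52,724; $158,032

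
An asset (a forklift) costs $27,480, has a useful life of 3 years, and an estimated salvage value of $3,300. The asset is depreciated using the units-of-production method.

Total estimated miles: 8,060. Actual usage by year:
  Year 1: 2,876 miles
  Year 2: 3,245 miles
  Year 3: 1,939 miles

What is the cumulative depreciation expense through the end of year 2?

Depreciable base = $27,480 − $3,300 = $24,180.
Rate = $24,180 / 8,060 miles = $3 per mile.
Year 1: 2,876 × $3 = $8,628. Book value $18,852.
Year 2: 3,245 × $3 = $9,735. Book value $9,117.
Accumulated through year 2 = $27,480 − $9,117 = $18,363.

$18,363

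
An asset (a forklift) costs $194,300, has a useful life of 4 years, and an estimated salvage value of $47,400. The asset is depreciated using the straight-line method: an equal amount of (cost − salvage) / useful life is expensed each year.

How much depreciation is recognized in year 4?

Depreciable base = $194,300 − $47,400 = $146,900.
Annual expense = $146,900 / 4 = $36,725.

$36,725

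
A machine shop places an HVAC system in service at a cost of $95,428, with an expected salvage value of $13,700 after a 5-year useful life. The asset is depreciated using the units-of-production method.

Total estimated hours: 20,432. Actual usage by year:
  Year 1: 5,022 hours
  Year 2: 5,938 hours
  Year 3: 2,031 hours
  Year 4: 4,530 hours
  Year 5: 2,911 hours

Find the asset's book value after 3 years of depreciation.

$43,464

Depreciable base = $95,428 − $13,700 = $81,728.
Rate = $81,728 / 20,432 hours = $4 per hour.
Year 1: 5,022 × $4 = $20,088. Book value $75,340.
Year 2: 5,938 × $4 = $23,752. Book value $51,588.
Year 3: 2,031 × $4 = $8,124. Book value $43,464.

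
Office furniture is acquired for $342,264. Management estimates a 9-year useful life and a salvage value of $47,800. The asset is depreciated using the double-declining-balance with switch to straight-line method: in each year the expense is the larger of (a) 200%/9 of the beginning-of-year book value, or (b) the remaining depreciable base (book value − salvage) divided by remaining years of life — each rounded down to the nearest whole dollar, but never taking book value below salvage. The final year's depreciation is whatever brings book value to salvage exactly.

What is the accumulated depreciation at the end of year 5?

Depreciable base = $342,264 − $47,800 = $294,464.
Year 1: DB = ⌊$342,264 × 200%/9⌋ = $76,058; SL = ⌊$294,464/9⌋ = $32,718 → take DB $76,058. Book value $266,206.
Year 2: DB = ⌊$266,206 × 200%/9⌋ = $59,156; SL = ⌊$218,406/8⌋ = $27,300 → take DB $59,156. Book value $207,050.
Year 3: DB = ⌊$207,050 × 200%/9⌋ = $46,011; SL = ⌊$159,250/7⌋ = $22,750 → take DB $46,011. Book value $161,039.
Year 4: DB = ⌊$161,039 × 200%/9⌋ = $35,786; SL = ⌊$113,239/6⌋ = $18,873 → take DB $35,786. Book value $125,253.
Year 5: DB = ⌊$125,253 × 200%/9⌋ = $27,834; SL = ⌊$77,453/5⌋ = $15,490 → take DB $27,834. Book value $97,419.
Accumulated through year 5 = $342,264 − $97,419 = $244,845.

$244,845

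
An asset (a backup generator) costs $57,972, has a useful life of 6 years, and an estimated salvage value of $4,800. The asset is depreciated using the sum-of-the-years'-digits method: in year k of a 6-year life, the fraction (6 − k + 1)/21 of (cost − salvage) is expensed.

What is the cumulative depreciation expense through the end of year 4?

Depreciable base = $57,972 − $4,800 = $53,172.
Sum of the years' digits = 6+5+4+3+2+1 = 21.
Year 1: $53,172 × 6/21 = $15,192. Book value $42,780.
Year 2: $53,172 × 5/21 = $12,660. Book value $30,120.
Year 3: $53,172 × 4/21 = $10,128. Book value $19,992.
Year 4: $53,172 × 3/21 = $7,596. Book value $12,396.
Accumulated through year 4 = $57,972 − $12,396 = $45,576.

$45,576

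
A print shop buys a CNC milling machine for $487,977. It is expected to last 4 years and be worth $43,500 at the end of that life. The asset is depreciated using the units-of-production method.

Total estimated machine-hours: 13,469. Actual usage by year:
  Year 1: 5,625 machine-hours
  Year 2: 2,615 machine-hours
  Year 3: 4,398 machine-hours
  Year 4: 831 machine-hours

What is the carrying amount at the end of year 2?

$216,057

Depreciable base = $487,977 − $43,500 = $444,477.
Rate = $444,477 / 13,469 machine-hours = $33 per machine-hour.
Year 1: 5,625 × $33 = $185,625. Book value $302,352.
Year 2: 2,615 × $33 = $86,295. Book value $216,057.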